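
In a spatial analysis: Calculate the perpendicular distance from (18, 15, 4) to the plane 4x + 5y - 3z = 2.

distance = |a·x₀ + b·y₀ + c·z₀ - d| / √(a² + b² + c²)
  = |4·18 + 5·15 + (-3)·4 - 2| / √(4² + 5² + (-3)²)
  = |72 + 75 - 12 - 2| / √(16 + 25 + 9)
  = |133| / √50
  = 133 / 7.071
  ≈ 18.81

18.81


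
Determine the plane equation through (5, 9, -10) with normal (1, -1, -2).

The plane through P with normal n = (a, b, c) satisfies n·(r - P) = 0,
i.e. ax + by + cz = a·x₀ + b·y₀ + c·z₀.
d = 1·5 + (-1)·9 + (-2)·(-10)
  = 5 - 9 + 20
  = 16
Equation: x - y - 2z = 16

x - y - 2z = 16


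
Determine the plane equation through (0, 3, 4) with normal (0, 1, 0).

The plane through P with normal n = (a, b, c) satisfies n·(r - P) = 0,
i.e. ax + by + cz = a·x₀ + b·y₀ + c·z₀.
d = 0·0 + 1·3 + 0·4
  = 0 + 3 + 0
  = 3
Equation: y = 3

y = 3


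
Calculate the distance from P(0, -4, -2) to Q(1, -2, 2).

d = √[(x₂-x₁)² + (y₂-y₁)² + (z₂-z₁)²]
  = √[1² + 2² + 4²]
  = √[1 + 4 + 16]
  = √21
  ≈ 4.583

4.583


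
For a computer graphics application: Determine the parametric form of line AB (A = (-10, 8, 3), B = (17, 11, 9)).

Direction vector d = B - A = (17 + 10, 11 - 8, 9 - 3) = (27, 3, 6)
Parametric form r = A + t·d:
x = -10 + 27t, y = 8 + 3t, z = 3 + 6t

x = -10 + 27t, y = 8 + 3t, z = 3 + 6t


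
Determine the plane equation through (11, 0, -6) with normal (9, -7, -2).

The plane through P with normal n = (a, b, c) satisfies n·(r - P) = 0,
i.e. ax + by + cz = a·x₀ + b·y₀ + c·z₀.
d = 9·11 + (-7)·0 + (-2)·(-6)
  = 99 + 0 + 12
  = 111
Equation: 9x - 7y - 2z = 111

9x - 7y - 2z = 111


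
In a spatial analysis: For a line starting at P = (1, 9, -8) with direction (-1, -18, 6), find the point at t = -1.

P(t) = P + t·d
  = (1 + (-1)·(-1), 9 + (-18)·(-1), -8 + 6·(-1))
  = (1 + 1, 9 + 18, -8 - 6)
  = (2, 27, -14)

(2, 27, -14)


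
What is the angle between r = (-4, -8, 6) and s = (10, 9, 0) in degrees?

r·s = (-4)·10 + (-8)·9 + 6·0 = -40 - 72 + 0 = -112
|r| = √((-4)² + (-8)² + 6²) = √116 ≈ 10.77
|s| = √(10² + 9² + 0²) = √181 ≈ 13.45
cos θ = (r·s)/(|r||s|) = -112/(10.77·13.45) ≈ -0.7729
θ = arccos(-0.7729) ≈ 140.6°

140.6°


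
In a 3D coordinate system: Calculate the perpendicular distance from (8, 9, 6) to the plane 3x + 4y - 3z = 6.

distance = |a·x₀ + b·y₀ + c·z₀ - d| / √(a² + b² + c²)
  = |3·8 + 4·9 + (-3)·6 - 6| / √(3² + 4² + (-3)²)
  = |24 + 36 - 18 - 6| / √(9 + 16 + 9)
  = |36| / √34
  = 36 / 5.831
  ≈ 6.174

6.174


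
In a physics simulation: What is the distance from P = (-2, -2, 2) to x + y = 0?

distance = |a·x₀ + b·y₀ + c·z₀ - d| / √(a² + b² + c²)
  = |1·(-2) + 1·(-2) + 0·2 - 0| / √(1² + 1² + 0²)
  = |-2 - 2 + 0 + 0| / √(1 + 1 + 0)
  = |-4| / √2
  = 4 / 1.414
  ≈ 2.828

2.828


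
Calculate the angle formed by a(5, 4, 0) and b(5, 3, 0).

a·b = 5·5 + 4·3 + 0·0 = 25 + 12 + 0 = 37
|a| = √(5² + 4² + 0²) = √41 ≈ 6.403
|b| = √(5² + 3² + 0²) = √34 ≈ 5.831
cos θ = (a·b)/(|a||b|) = 37/(6.403·5.831) ≈ 0.991
θ = arccos(0.991) ≈ 7.696°

7.696°


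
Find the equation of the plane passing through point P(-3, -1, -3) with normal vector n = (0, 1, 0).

The plane through P with normal n = (a, b, c) satisfies n·(r - P) = 0,
i.e. ax + by + cz = a·x₀ + b·y₀ + c·z₀.
d = 0·(-3) + 1·(-1) + 0·(-3)
  = 0 - 1 + 0
  = -1
Equation: y = -1

y = -1


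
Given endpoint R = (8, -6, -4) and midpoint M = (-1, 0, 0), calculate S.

S = 2M - R
  = (2·(-1) - 8, 2·0 - (-6), 2·0 - (-4))
  = (-2 - 8, 0 + 6, 0 + 4)
  = (-10, 6, 4)

(-10, 6, 4)


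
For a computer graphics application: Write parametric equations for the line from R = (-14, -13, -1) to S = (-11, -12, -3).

Direction vector d = S - R = (-11 + 14, -12 + 13, -3 + 1) = (3, 1, -2)
Parametric form r = R + t·d:
x = -14 + 3t, y = -13 + t, z = -1 - 2t

x = -14 + 3t, y = -13 + t, z = -1 - 2t


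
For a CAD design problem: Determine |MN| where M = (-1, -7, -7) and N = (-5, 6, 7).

d = √[(x₂-x₁)² + (y₂-y₁)² + (z₂-z₁)²]
  = √[(-4)² + 13² + 14²]
  = √[16 + 169 + 196]
  = √381
  ≈ 19.52

19.52


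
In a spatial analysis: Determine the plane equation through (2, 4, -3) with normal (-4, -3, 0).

The plane through P with normal n = (a, b, c) satisfies n·(r - P) = 0,
i.e. ax + by + cz = a·x₀ + b·y₀ + c·z₀.
d = (-4)·2 + (-3)·4 + 0·(-3)
  = -8 - 12 + 0
  = -20
Equation: -4x - 3y = -20

-4x - 3y = -20


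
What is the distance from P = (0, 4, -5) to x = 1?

distance = |a·x₀ + b·y₀ + c·z₀ - d| / √(a² + b² + c²)
  = |1·0 + 0·4 + 0·(-5) - 1| / √(1² + 0² + 0²)
  = |0 + 0 + 0 - 1| / √(1 + 0 + 0)
  = |-1| / √1
  = 1 / 1
  ≈ 1

1


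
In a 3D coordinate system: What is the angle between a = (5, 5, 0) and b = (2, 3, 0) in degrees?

a·b = 5·2 + 5·3 + 0·0 = 10 + 15 + 0 = 25
|a| = √(5² + 5² + 0²) = √50 ≈ 7.071
|b| = √(2² + 3² + 0²) = √13 ≈ 3.606
cos θ = (a·b)/(|a||b|) = 25/(7.071·3.606) ≈ 0.9806
θ = arccos(0.9806) ≈ 11.31°

11.31°


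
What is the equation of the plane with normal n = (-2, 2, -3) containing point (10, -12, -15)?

The plane through P with normal n = (a, b, c) satisfies n·(r - P) = 0,
i.e. ax + by + cz = a·x₀ + b·y₀ + c·z₀.
d = (-2)·10 + 2·(-12) + (-3)·(-15)
  = -20 - 24 + 45
  = 1
Equation: -2x + 2y - 3z = 1

-2x + 2y - 3z = 1


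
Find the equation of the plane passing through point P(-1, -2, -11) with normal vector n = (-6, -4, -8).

The plane through P with normal n = (a, b, c) satisfies n·(r - P) = 0,
i.e. ax + by + cz = a·x₀ + b·y₀ + c·z₀.
d = (-6)·(-1) + (-4)·(-2) + (-8)·(-11)
  = 6 + 8 + 88
  = 102
Equation: -6x - 4y - 8z = 102

-6x - 4y - 8z = 102


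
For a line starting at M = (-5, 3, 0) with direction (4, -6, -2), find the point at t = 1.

P(t) = M + t·d
  = (-5 + 4·1, 3 + (-6)·1, 0 + (-2)·1)
  = (-5 + 4, 3 - 6, 0 - 2)
  = (-1, -3, -2)

(-1, -3, -2)


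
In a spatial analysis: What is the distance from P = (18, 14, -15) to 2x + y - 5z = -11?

distance = |a·x₀ + b·y₀ + c·z₀ - d| / √(a² + b² + c²)
  = |2·18 + 1·14 + (-5)·(-15) - (-11)| / √(2² + 1² + (-5)²)
  = |36 + 14 + 75 + 11| / √(4 + 1 + 25)
  = |136| / √30
  = 136 / 5.477
  ≈ 24.83

24.83


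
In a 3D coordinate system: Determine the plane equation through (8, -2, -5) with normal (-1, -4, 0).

The plane through P with normal n = (a, b, c) satisfies n·(r - P) = 0,
i.e. ax + by + cz = a·x₀ + b·y₀ + c·z₀.
d = (-1)·8 + (-4)·(-2) + 0·(-5)
  = -8 + 8 + 0
  = 0
Equation: -x - 4y = 0

-x - 4y = 0


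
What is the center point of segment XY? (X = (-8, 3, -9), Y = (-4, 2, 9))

M = ((x₁+x₂)/2, (y₁+y₂)/2, (z₁+z₂)/2)
  = ((-8 - 4)/2, (3 + 2)/2, (-9 + 9)/2)
  = (-12/2, 5/2, 0/2)
  = (-6, 2.5, 0)

(-6, 2.5, 0)


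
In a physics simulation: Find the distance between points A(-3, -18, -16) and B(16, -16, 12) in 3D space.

d = √[(x₂-x₁)² + (y₂-y₁)² + (z₂-z₁)²]
  = √[19² + 2² + 28²]
  = √[361 + 4 + 784]
  = √1149
  ≈ 33.9

33.9


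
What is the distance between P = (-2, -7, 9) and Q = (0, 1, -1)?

d = √[(x₂-x₁)² + (y₂-y₁)² + (z₂-z₁)²]
  = √[2² + 8² + (-10)²]
  = √[4 + 64 + 100]
  = √168
  ≈ 12.96

12.96


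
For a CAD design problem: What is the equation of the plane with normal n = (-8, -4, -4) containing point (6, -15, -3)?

The plane through P with normal n = (a, b, c) satisfies n·(r - P) = 0,
i.e. ax + by + cz = a·x₀ + b·y₀ + c·z₀.
d = (-8)·6 + (-4)·(-15) + (-4)·(-3)
  = -48 + 60 + 12
  = 24
Equation: -8x - 4y - 4z = 24

-8x - 4y - 4z = 24


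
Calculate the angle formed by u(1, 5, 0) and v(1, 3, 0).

u·v = 1·1 + 5·3 + 0·0 = 1 + 15 + 0 = 16
|u| = √(1² + 5² + 0²) = √26 ≈ 5.099
|v| = √(1² + 3² + 0²) = √10 ≈ 3.162
cos θ = (u·v)/(|u||v|) = 16/(5.099·3.162) ≈ 0.9923
θ = arccos(0.9923) ≈ 7.125°

7.125°


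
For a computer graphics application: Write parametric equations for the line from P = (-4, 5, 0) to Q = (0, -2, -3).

Direction vector d = Q - P = (0 + 4, -2 - 5, -3 + 0) = (4, -7, -3)
Parametric form r = P + t·d:
x = -4 + 4t, y = 5 - 7t, z = 0 - 3t

x = -4 + 4t, y = 5 - 7t, z = 0 - 3t


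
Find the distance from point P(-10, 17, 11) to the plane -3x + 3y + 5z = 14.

distance = |a·x₀ + b·y₀ + c·z₀ - d| / √(a² + b² + c²)
  = |(-3)·(-10) + 3·17 + 5·11 - 14| / √((-3)² + 3² + 5²)
  = |30 + 51 + 55 - 14| / √(9 + 9 + 25)
  = |122| / √43
  = 122 / 6.557
  ≈ 18.6

18.6


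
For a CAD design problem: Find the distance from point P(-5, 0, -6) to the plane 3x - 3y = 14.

distance = |a·x₀ + b·y₀ + c·z₀ - d| / √(a² + b² + c²)
  = |3·(-5) + (-3)·0 + 0·(-6) - 14| / √(3² + (-3)² + 0²)
  = |-15 + 0 + 0 - 14| / √(9 + 9 + 0)
  = |-29| / √18
  = 29 / 4.243
  ≈ 6.835

6.835


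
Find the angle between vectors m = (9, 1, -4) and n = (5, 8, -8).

m·n = 9·5 + 1·8 + (-4)·(-8) = 45 + 8 + 32 = 85
|m| = √(9² + 1² + (-4)²) = √98 ≈ 9.899
|n| = √(5² + 8² + (-8)²) = √153 ≈ 12.37
cos θ = (m·n)/(|m||n|) = 85/(9.899·12.37) ≈ 0.6942
θ = arccos(0.6942) ≈ 46.04°

46.04°


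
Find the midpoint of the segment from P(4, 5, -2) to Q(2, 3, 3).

M = ((x₁+x₂)/2, (y₁+y₂)/2, (z₁+z₂)/2)
  = ((4 + 2)/2, (5 + 3)/2, (-2 + 3)/2)
  = (6/2, 8/2, 1/2)
  = (3, 4, 0.5)

(3, 4, 0.5)


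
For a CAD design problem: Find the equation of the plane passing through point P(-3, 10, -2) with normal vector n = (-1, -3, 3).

The plane through P with normal n = (a, b, c) satisfies n·(r - P) = 0,
i.e. ax + by + cz = a·x₀ + b·y₀ + c·z₀.
d = (-1)·(-3) + (-3)·10 + 3·(-2)
  = 3 - 30 - 6
  = -33
Equation: -x - 3y + 3z = -33

-x - 3y + 3z = -33


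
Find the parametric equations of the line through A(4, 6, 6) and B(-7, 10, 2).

Direction vector d = B - A = (-7 - 4, 10 - 6, 2 - 6) = (-11, 4, -4)
Parametric form r = A + t·d:
x = 4 - 11t, y = 6 + 4t, z = 6 - 4t

x = 4 - 11t, y = 6 + 4t, z = 6 - 4t


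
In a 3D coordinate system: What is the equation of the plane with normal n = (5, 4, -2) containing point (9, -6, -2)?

The plane through P with normal n = (a, b, c) satisfies n·(r - P) = 0,
i.e. ax + by + cz = a·x₀ + b·y₀ + c·z₀.
d = 5·9 + 4·(-6) + (-2)·(-2)
  = 45 - 24 + 4
  = 25
Equation: 5x + 4y - 2z = 25

5x + 4y - 2z = 25


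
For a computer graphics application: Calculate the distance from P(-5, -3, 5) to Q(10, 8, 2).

d = √[(x₂-x₁)² + (y₂-y₁)² + (z₂-z₁)²]
  = √[15² + 11² + (-3)²]
  = √[225 + 121 + 9]
  = √355
  ≈ 18.84

18.84


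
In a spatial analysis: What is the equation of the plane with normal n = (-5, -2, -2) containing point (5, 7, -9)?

The plane through P with normal n = (a, b, c) satisfies n·(r - P) = 0,
i.e. ax + by + cz = a·x₀ + b·y₀ + c·z₀.
d = (-5)·5 + (-2)·7 + (-2)·(-9)
  = -25 - 14 + 18
  = -21
Equation: -5x - 2y - 2z = -21

-5x - 2y - 2z = -21


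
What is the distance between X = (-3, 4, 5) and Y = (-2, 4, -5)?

d = √[(x₂-x₁)² + (y₂-y₁)² + (z₂-z₁)²]
  = √[1² + 0² + (-10)²]
  = √[1 + 0 + 100]
  = √101
  ≈ 10.05

10.05


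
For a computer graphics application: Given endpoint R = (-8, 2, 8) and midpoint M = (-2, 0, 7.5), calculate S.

S = 2M - R
  = (2·(-2) - (-8), 2·0 - 2, 2·7.5 - 8)
  = (-4 + 8, 0 - 2, 15 - 8)
  = (4, -2, 7)

(4, -2, 7)


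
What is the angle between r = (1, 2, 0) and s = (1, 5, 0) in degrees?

r·s = 1·1 + 2·5 + 0·0 = 1 + 10 + 0 = 11
|r| = √(1² + 2² + 0²) = √5 ≈ 2.236
|s| = √(1² + 5² + 0²) = √26 ≈ 5.099
cos θ = (r·s)/(|r||s|) = 11/(2.236·5.099) ≈ 0.9648
θ = arccos(0.9648) ≈ 15.26°

15.26°


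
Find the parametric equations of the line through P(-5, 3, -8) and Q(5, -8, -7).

Direction vector d = Q - P = (5 + 5, -8 - 3, -7 + 8) = (10, -11, 1)
Parametric form r = P + t·d:
x = -5 + 10t, y = 3 - 11t, z = -8 + t

x = -5 + 10t, y = 3 - 11t, z = -8 + t


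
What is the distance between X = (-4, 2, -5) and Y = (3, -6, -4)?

d = √[(x₂-x₁)² + (y₂-y₁)² + (z₂-z₁)²]
  = √[7² + (-8)² + 1²]
  = √[49 + 64 + 1]
  = √114
  ≈ 10.68

10.68


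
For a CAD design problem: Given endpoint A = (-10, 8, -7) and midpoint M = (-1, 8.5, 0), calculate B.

B = 2M - A
  = (2·(-1) - (-10), 2·8.5 - 8, 2·0 - (-7))
  = (-2 + 10, 17 - 8, 0 + 7)
  = (8, 9, 7)

(8, 9, 7)


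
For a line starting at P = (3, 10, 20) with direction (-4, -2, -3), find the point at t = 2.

P(t) = P + t·d
  = (3 + (-4)·2, 10 + (-2)·2, 20 + (-3)·2)
  = (3 - 8, 10 - 4, 20 - 6)
  = (-5, 6, 14)

(-5, 6, 14)


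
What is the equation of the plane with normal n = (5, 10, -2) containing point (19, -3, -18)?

The plane through P with normal n = (a, b, c) satisfies n·(r - P) = 0,
i.e. ax + by + cz = a·x₀ + b·y₀ + c·z₀.
d = 5·19 + 10·(-3) + (-2)·(-18)
  = 95 - 30 + 36
  = 101
Equation: 5x + 10y - 2z = 101

5x + 10y - 2z = 101


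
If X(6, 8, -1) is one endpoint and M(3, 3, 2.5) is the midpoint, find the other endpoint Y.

Y = 2M - X
  = (2·3 - 6, 2·3 - 8, 2·2.5 - (-1))
  = (6 - 6, 6 - 8, 5 + 1)
  = (0, -2, 6)

(0, -2, 6)


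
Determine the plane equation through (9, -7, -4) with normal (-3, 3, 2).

The plane through P with normal n = (a, b, c) satisfies n·(r - P) = 0,
i.e. ax + by + cz = a·x₀ + b·y₀ + c·z₀.
d = (-3)·9 + 3·(-7) + 2·(-4)
  = -27 - 21 - 8
  = -56
Equation: -3x + 3y + 2z = -56

-3x + 3y + 2z = -56


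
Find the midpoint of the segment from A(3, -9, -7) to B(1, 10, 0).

M = ((x₁+x₂)/2, (y₁+y₂)/2, (z₁+z₂)/2)
  = ((3 + 1)/2, (-9 + 10)/2, (-7 + 0)/2)
  = (4/2, 1/2, -7/2)
  = (2, 0.5, -3.5)

(2, 0.5, -3.5)


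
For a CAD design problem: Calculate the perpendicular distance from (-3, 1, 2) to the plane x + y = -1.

distance = |a·x₀ + b·y₀ + c·z₀ - d| / √(a² + b² + c²)
  = |1·(-3) + 1·1 + 0·2 - (-1)| / √(1² + 1² + 0²)
  = |-3 + 1 + 0 + 1| / √(1 + 1 + 0)
  = |-1| / √2
  = 1 / 1.414
  ≈ 0.7071

0.7071


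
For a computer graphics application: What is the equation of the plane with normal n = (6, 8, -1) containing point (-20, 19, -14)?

The plane through P with normal n = (a, b, c) satisfies n·(r - P) = 0,
i.e. ax + by + cz = a·x₀ + b·y₀ + c·z₀.
d = 6·(-20) + 8·19 + (-1)·(-14)
  = -120 + 152 + 14
  = 46
Equation: 6x + 8y - z = 46

6x + 8y - z = 46


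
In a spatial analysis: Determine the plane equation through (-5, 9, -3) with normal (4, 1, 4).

The plane through P with normal n = (a, b, c) satisfies n·(r - P) = 0,
i.e. ax + by + cz = a·x₀ + b·y₀ + c·z₀.
d = 4·(-5) + 1·9 + 4·(-3)
  = -20 + 9 - 12
  = -23
Equation: 4x + y + 4z = -23

4x + y + 4z = -23


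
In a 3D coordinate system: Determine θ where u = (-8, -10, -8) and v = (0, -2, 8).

u·v = (-8)·0 + (-10)·(-2) + (-8)·8 = 0 + 20 - 64 = -44
|u| = √((-8)² + (-10)² + (-8)²) = √228 ≈ 15.1
|v| = √(0² + (-2)² + 8²) = √68 ≈ 8.246
cos θ = (u·v)/(|u||v|) = -44/(15.1·8.246) ≈ -0.3534
θ = arccos(-0.3534) ≈ 110.7°

110.7°


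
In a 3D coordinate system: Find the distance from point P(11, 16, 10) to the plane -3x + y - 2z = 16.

distance = |a·x₀ + b·y₀ + c·z₀ - d| / √(a² + b² + c²)
  = |(-3)·11 + 1·16 + (-2)·10 - 16| / √((-3)² + 1² + (-2)²)
  = |-33 + 16 - 20 - 16| / √(9 + 1 + 4)
  = |-53| / √14
  = 53 / 3.742
  ≈ 14.16

14.16


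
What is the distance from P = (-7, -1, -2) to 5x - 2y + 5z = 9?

distance = |a·x₀ + b·y₀ + c·z₀ - d| / √(a² + b² + c²)
  = |5·(-7) + (-2)·(-1) + 5·(-2) - 9| / √(5² + (-2)² + 5²)
  = |-35 + 2 - 10 - 9| / √(25 + 4 + 25)
  = |-52| / √54
  = 52 / 7.348
  ≈ 7.076

7.076


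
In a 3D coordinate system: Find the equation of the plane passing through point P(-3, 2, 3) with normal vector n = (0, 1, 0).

The plane through P with normal n = (a, b, c) satisfies n·(r - P) = 0,
i.e. ax + by + cz = a·x₀ + b·y₀ + c·z₀.
d = 0·(-3) + 1·2 + 0·3
  = 0 + 2 + 0
  = 2
Equation: y = 2

y = 2


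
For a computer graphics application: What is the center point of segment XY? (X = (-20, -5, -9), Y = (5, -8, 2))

M = ((x₁+x₂)/2, (y₁+y₂)/2, (z₁+z₂)/2)
  = ((-20 + 5)/2, (-5 - 8)/2, (-9 + 2)/2)
  = (-15/2, -13/2, -7/2)
  = (-7.5, -6.5, -3.5)

(-7.5, -6.5, -3.5)


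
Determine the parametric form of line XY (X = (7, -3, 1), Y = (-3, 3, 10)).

Direction vector d = Y - X = (-3 - 7, 3 + 3, 10 - 1) = (-10, 6, 9)
Parametric form r = X + t·d:
x = 7 - 10t, y = -3 + 6t, z = 1 + 9t

x = 7 - 10t, y = -3 + 6t, z = 1 + 9t


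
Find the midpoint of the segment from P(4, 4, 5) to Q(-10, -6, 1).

M = ((x₁+x₂)/2, (y₁+y₂)/2, (z₁+z₂)/2)
  = ((4 - 10)/2, (4 - 6)/2, (5 + 1)/2)
  = (-6/2, -2/2, 6/2)
  = (-3, -1, 3)

(-3, -1, 3)


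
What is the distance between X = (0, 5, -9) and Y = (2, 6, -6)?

d = √[(x₂-x₁)² + (y₂-y₁)² + (z₂-z₁)²]
  = √[2² + 1² + 3²]
  = √[4 + 1 + 9]
  = √14
  ≈ 3.742

3.742


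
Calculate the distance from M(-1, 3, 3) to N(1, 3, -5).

d = √[(x₂-x₁)² + (y₂-y₁)² + (z₂-z₁)²]
  = √[2² + 0² + (-8)²]
  = √[4 + 0 + 64]
  = √68
  ≈ 8.246

8.246


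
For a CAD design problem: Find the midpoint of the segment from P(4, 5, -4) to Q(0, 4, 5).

M = ((x₁+x₂)/2, (y₁+y₂)/2, (z₁+z₂)/2)
  = ((4 + 0)/2, (5 + 4)/2, (-4 + 5)/2)
  = (4/2, 9/2, 1/2)
  = (2, 4.5, 0.5)

(2, 4.5, 0.5)


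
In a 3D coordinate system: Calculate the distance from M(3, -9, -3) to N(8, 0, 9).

d = √[(x₂-x₁)² + (y₂-y₁)² + (z₂-z₁)²]
  = √[5² + 9² + 12²]
  = √[25 + 81 + 144]
  = √250
  ≈ 15.81

15.81


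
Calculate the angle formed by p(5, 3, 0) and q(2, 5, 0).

p·q = 5·2 + 3·5 + 0·0 = 10 + 15 + 0 = 25
|p| = √(5² + 3² + 0²) = √34 ≈ 5.831
|q| = √(2² + 5² + 0²) = √29 ≈ 5.385
cos θ = (p·q)/(|p||q|) = 25/(5.831·5.385) ≈ 0.7962
θ = arccos(0.7962) ≈ 37.23°

37.23°


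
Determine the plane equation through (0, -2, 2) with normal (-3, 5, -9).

The plane through P with normal n = (a, b, c) satisfies n·(r - P) = 0,
i.e. ax + by + cz = a·x₀ + b·y₀ + c·z₀.
d = (-3)·0 + 5·(-2) + (-9)·2
  = 0 - 10 - 18
  = -28
Equation: -3x + 5y - 9z = -28

-3x + 5y - 9z = -28


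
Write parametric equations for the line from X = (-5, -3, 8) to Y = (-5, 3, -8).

Direction vector d = Y - X = (-5 + 5, 3 + 3, -8 - 8) = (0, 6, -16)
Parametric form r = X + t·d:
x = -5, y = -3 + 6t, z = 8 - 16t

x = -5, y = -3 + 6t, z = 8 - 16t


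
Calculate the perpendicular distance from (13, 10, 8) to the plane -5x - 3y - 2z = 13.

distance = |a·x₀ + b·y₀ + c·z₀ - d| / √(a² + b² + c²)
  = |(-5)·13 + (-3)·10 + (-2)·8 - 13| / √((-5)² + (-3)² + (-2)²)
  = |-65 - 30 - 16 - 13| / √(25 + 9 + 4)
  = |-124| / √38
  = 124 / 6.164
  ≈ 20.12

20.12


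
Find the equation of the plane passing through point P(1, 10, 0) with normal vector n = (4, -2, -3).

The plane through P with normal n = (a, b, c) satisfies n·(r - P) = 0,
i.e. ax + by + cz = a·x₀ + b·y₀ + c·z₀.
d = 4·1 + (-2)·10 + (-3)·0
  = 4 - 20 + 0
  = -16
Equation: 4x - 2y - 3z = -16

4x - 2y - 3z = -16


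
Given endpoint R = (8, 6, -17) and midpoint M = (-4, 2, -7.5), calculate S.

S = 2M - R
  = (2·(-4) - 8, 2·2 - 6, 2·(-7.5) - (-17))
  = (-8 - 8, 4 - 6, -15 + 17)
  = (-16, -2, 2)

(-16, -2, 2)


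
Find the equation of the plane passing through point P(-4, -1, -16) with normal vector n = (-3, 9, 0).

The plane through P with normal n = (a, b, c) satisfies n·(r - P) = 0,
i.e. ax + by + cz = a·x₀ + b·y₀ + c·z₀.
d = (-3)·(-4) + 9·(-1) + 0·(-16)
  = 12 - 9 + 0
  = 3
Equation: -3x + 9y = 3

-3x + 9y = 3


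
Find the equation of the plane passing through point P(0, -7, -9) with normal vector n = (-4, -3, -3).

The plane through P with normal n = (a, b, c) satisfies n·(r - P) = 0,
i.e. ax + by + cz = a·x₀ + b·y₀ + c·z₀.
d = (-4)·0 + (-3)·(-7) + (-3)·(-9)
  = 0 + 21 + 27
  = 48
Equation: -4x - 3y - 3z = 48

-4x - 3y - 3z = 48


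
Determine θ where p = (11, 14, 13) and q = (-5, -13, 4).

p·q = 11·(-5) + 14·(-13) + 13·4 = -55 - 182 + 52 = -185
|p| = √(11² + 14² + 13²) = √486 ≈ 22.05
|q| = √((-5)² + (-13)² + 4²) = √210 ≈ 14.49
cos θ = (p·q)/(|p||q|) = -185/(22.05·14.49) ≈ -0.5791
θ = arccos(-0.5791) ≈ 125.4°

125.4°


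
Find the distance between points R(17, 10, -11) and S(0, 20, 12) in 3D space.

d = √[(x₂-x₁)² + (y₂-y₁)² + (z₂-z₁)²]
  = √[(-17)² + 10² + 23²]
  = √[289 + 100 + 529]
  = √918
  ≈ 30.3

30.3


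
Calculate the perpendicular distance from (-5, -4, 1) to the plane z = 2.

distance = |a·x₀ + b·y₀ + c·z₀ - d| / √(a² + b² + c²)
  = |0·(-5) + 0·(-4) + 1·1 - 2| / √(0² + 0² + 1²)
  = |0 + 0 + 1 - 2| / √(0 + 0 + 1)
  = |-1| / √1
  = 1 / 1
  ≈ 1

1


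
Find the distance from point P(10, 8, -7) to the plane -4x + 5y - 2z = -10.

distance = |a·x₀ + b·y₀ + c·z₀ - d| / √(a² + b² + c²)
  = |(-4)·10 + 5·8 + (-2)·(-7) - (-10)| / √((-4)² + 5² + (-2)²)
  = |-40 + 40 + 14 + 10| / √(16 + 25 + 4)
  = |24| / √45
  = 24 / 6.708
  ≈ 3.578

3.578


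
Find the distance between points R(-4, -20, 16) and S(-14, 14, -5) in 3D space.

d = √[(x₂-x₁)² + (y₂-y₁)² + (z₂-z₁)²]
  = √[(-10)² + 34² + (-21)²]
  = √[100 + 1156 + 441]
  = √1697
  ≈ 41.19

41.19


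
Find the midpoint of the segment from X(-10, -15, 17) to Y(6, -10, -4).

M = ((x₁+x₂)/2, (y₁+y₂)/2, (z₁+z₂)/2)
  = ((-10 + 6)/2, (-15 - 10)/2, (17 - 4)/2)
  = (-4/2, -25/2, 13/2)
  = (-2, -12.5, 6.5)

(-2, -12.5, 6.5)


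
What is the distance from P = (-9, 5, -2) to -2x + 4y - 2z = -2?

distance = |a·x₀ + b·y₀ + c·z₀ - d| / √(a² + b² + c²)
  = |(-2)·(-9) + 4·5 + (-2)·(-2) - (-2)| / √((-2)² + 4² + (-2)²)
  = |18 + 20 + 4 + 2| / √(4 + 16 + 4)
  = |44| / √24
  = 44 / 4.899
  ≈ 8.981

8.981


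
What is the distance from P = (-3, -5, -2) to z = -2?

distance = |a·x₀ + b·y₀ + c·z₀ - d| / √(a² + b² + c²)
  = |0·(-3) + 0·(-5) + 1·(-2) - (-2)| / √(0² + 0² + 1²)
  = |0 + 0 - 2 + 2| / √(0 + 0 + 1)
  = |0| / √1
  = 0 / 1
  ≈ 0

0


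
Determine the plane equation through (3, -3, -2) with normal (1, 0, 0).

The plane through P with normal n = (a, b, c) satisfies n·(r - P) = 0,
i.e. ax + by + cz = a·x₀ + b·y₀ + c·z₀.
d = 1·3 + 0·(-3) + 0·(-2)
  = 3 + 0 + 0
  = 3
Equation: x = 3

x = 3


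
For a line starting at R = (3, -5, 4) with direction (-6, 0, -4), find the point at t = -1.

P(t) = R + t·d
  = (3 + (-6)·(-1), -5 + 0·(-1), 4 + (-4)·(-1))
  = (3 + 6, -5 + 0, 4 + 4)
  = (9, -5, 8)

(9, -5, 8)


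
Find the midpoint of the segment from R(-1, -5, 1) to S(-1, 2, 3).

M = ((x₁+x₂)/2, (y₁+y₂)/2, (z₁+z₂)/2)
  = ((-1 - 1)/2, (-5 + 2)/2, (1 + 3)/2)
  = (-2/2, -3/2, 4/2)
  = (-1, -1.5, 2)

(-1, -1.5, 2)


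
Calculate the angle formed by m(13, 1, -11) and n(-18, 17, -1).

m·n = 13·(-18) + 1·17 + (-11)·(-1) = -234 + 17 + 11 = -206
|m| = √(13² + 1² + (-11)²) = √291 ≈ 17.06
|n| = √((-18)² + 17² + (-1)²) = √614 ≈ 24.78
cos θ = (m·n)/(|m||n|) = -206/(17.06·24.78) ≈ -0.4873
θ = arccos(-0.4873) ≈ 119.2°

119.2°


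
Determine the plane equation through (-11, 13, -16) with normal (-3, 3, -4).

The plane through P with normal n = (a, b, c) satisfies n·(r - P) = 0,
i.e. ax + by + cz = a·x₀ + b·y₀ + c·z₀.
d = (-3)·(-11) + 3·13 + (-4)·(-16)
  = 33 + 39 + 64
  = 136
Equation: -3x + 3y - 4z = 136

-3x + 3y - 4z = 136


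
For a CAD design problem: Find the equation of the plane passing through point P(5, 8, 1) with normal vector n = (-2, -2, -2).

The plane through P with normal n = (a, b, c) satisfies n·(r - P) = 0,
i.e. ax + by + cz = a·x₀ + b·y₀ + c·z₀.
d = (-2)·5 + (-2)·8 + (-2)·1
  = -10 - 16 - 2
  = -28
Equation: -2x - 2y - 2z = -28

-2x - 2y - 2z = -28


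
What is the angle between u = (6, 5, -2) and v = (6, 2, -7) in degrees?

u·v = 6·6 + 5·2 + (-2)·(-7) = 36 + 10 + 14 = 60
|u| = √(6² + 5² + (-2)²) = √65 ≈ 8.062
|v| = √(6² + 2² + (-7)²) = √89 ≈ 9.434
cos θ = (u·v)/(|u||v|) = 60/(8.062·9.434) ≈ 0.7889
θ = arccos(0.7889) ≈ 37.92°

37.92°


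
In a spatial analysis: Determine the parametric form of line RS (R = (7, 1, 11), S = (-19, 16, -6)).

Direction vector d = S - R = (-19 - 7, 16 - 1, -6 - 11) = (-26, 15, -17)
Parametric form r = R + t·d:
x = 7 - 26t, y = 1 + 15t, z = 11 - 17t

x = 7 - 26t, y = 1 + 15t, z = 11 - 17t


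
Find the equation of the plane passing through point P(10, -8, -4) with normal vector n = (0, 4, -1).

The plane through P with normal n = (a, b, c) satisfies n·(r - P) = 0,
i.e. ax + by + cz = a·x₀ + b·y₀ + c·z₀.
d = 0·10 + 4·(-8) + (-1)·(-4)
  = 0 - 32 + 4
  = -28
Equation: 4y - z = -28

4y - z = -28


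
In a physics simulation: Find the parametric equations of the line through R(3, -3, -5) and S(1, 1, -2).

Direction vector d = S - R = (1 - 3, 1 + 3, -2 + 5) = (-2, 4, 3)
Parametric form r = R + t·d:
x = 3 - 2t, y = -3 + 4t, z = -5 + 3t

x = 3 - 2t, y = -3 + 4t, z = -5 + 3t


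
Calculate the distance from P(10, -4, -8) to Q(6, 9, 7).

d = √[(x₂-x₁)² + (y₂-y₁)² + (z₂-z₁)²]
  = √[(-4)² + 13² + 15²]
  = √[16 + 169 + 225]
  = √410
  ≈ 20.25

20.25


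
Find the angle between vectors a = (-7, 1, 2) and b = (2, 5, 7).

a·b = (-7)·2 + 1·5 + 2·7 = -14 + 5 + 14 = 5
|a| = √((-7)² + 1² + 2²) = √54 ≈ 7.348
|b| = √(2² + 5² + 7²) = √78 ≈ 8.832
cos θ = (a·b)/(|a||b|) = 5/(7.348·8.832) ≈ 0.07704
θ = arccos(0.07704) ≈ 85.58°

85.58°


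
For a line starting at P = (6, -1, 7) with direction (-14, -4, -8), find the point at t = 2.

P(t) = P + t·d
  = (6 + (-14)·2, -1 + (-4)·2, 7 + (-8)·2)
  = (6 - 28, -1 - 8, 7 - 16)
  = (-22, -9, -9)

(-22, -9, -9)


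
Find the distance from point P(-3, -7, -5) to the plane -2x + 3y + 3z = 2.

distance = |a·x₀ + b·y₀ + c·z₀ - d| / √(a² + b² + c²)
  = |(-2)·(-3) + 3·(-7) + 3·(-5) - 2| / √((-2)² + 3² + 3²)
  = |6 - 21 - 15 - 2| / √(4 + 9 + 9)
  = |-32| / √22
  = 32 / 4.69
  ≈ 6.822

6.822


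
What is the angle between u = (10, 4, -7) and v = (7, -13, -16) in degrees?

u·v = 10·7 + 4·(-13) + (-7)·(-16) = 70 - 52 + 112 = 130
|u| = √(10² + 4² + (-7)²) = √165 ≈ 12.85
|v| = √(7² + (-13)² + (-16)²) = √474 ≈ 21.77
cos θ = (u·v)/(|u||v|) = 130/(12.85·21.77) ≈ 0.4648
θ = arccos(0.4648) ≈ 62.3°

62.3°


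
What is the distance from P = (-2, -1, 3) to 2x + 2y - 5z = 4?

distance = |a·x₀ + b·y₀ + c·z₀ - d| / √(a² + b² + c²)
  = |2·(-2) + 2·(-1) + (-5)·3 - 4| / √(2² + 2² + (-5)²)
  = |-4 - 2 - 15 - 4| / √(4 + 4 + 25)
  = |-25| / √33
  = 25 / 5.745
  ≈ 4.352

4.352


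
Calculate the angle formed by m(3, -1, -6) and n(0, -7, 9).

m·n = 3·0 + (-1)·(-7) + (-6)·9 = 0 + 7 - 54 = -47
|m| = √(3² + (-1)² + (-6)²) = √46 ≈ 6.782
|n| = √(0² + (-7)² + 9²) = √130 ≈ 11.4
cos θ = (m·n)/(|m||n|) = -47/(6.782·11.4) ≈ -0.6078
θ = arccos(-0.6078) ≈ 127.4°

127.4°


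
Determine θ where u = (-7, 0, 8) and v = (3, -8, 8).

u·v = (-7)·3 + 0·(-8) + 8·8 = -21 + 0 + 64 = 43
|u| = √((-7)² + 0² + 8²) = √113 ≈ 10.63
|v| = √(3² + (-8)² + 8²) = √137 ≈ 11.7
cos θ = (u·v)/(|u||v|) = 43/(10.63·11.7) ≈ 0.3456
θ = arccos(0.3456) ≈ 69.78°

69.78°


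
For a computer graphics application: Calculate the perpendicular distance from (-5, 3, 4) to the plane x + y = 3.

distance = |a·x₀ + b·y₀ + c·z₀ - d| / √(a² + b² + c²)
  = |1·(-5) + 1·3 + 0·4 - 3| / √(1² + 1² + 0²)
  = |-5 + 3 + 0 - 3| / √(1 + 1 + 0)
  = |-5| / √2
  = 5 / 1.414
  ≈ 3.536

3.536


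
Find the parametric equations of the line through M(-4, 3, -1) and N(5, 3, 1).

Direction vector d = N - M = (5 + 4, 3 - 3, 1 + 1) = (9, 0, 2)
Parametric form r = M + t·d:
x = -4 + 9t, y = 3, z = -1 + 2t

x = -4 + 9t, y = 3, z = -1 + 2t


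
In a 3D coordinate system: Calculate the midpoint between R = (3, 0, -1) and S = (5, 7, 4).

M = ((x₁+x₂)/2, (y₁+y₂)/2, (z₁+z₂)/2)
  = ((3 + 5)/2, (0 + 7)/2, (-1 + 4)/2)
  = (8/2, 7/2, 3/2)
  = (4, 3.5, 1.5)

(4, 3.5, 1.5)


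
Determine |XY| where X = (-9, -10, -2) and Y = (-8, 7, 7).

d = √[(x₂-x₁)² + (y₂-y₁)² + (z₂-z₁)²]
  = √[1² + 17² + 9²]
  = √[1 + 289 + 81]
  = √371
  ≈ 19.26

19.26


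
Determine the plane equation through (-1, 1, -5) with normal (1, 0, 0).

The plane through P with normal n = (a, b, c) satisfies n·(r - P) = 0,
i.e. ax + by + cz = a·x₀ + b·y₀ + c·z₀.
d = 1·(-1) + 0·1 + 0·(-5)
  = -1 + 0 + 0
  = -1
Equation: x = -1

x = -1


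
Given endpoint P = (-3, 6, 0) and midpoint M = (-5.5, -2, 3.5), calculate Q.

Q = 2M - P
  = (2·(-5.5) - (-3), 2·(-2) - 6, 2·3.5 - 0)
  = (-11 + 3, -4 - 6, 7 + 0)
  = (-8, -10, 7)

(-8, -10, 7)


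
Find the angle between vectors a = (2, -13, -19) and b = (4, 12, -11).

a·b = 2·4 + (-13)·12 + (-19)·(-11) = 8 - 156 + 209 = 61
|a| = √(2² + (-13)² + (-19)²) = √534 ≈ 23.11
|b| = √(4² + 12² + (-11)²) = √281 ≈ 16.76
cos θ = (a·b)/(|a||b|) = 61/(23.11·16.76) ≈ 0.1575
θ = arccos(0.1575) ≈ 80.94°

80.94°


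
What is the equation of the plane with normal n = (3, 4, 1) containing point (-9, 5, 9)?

The plane through P with normal n = (a, b, c) satisfies n·(r - P) = 0,
i.e. ax + by + cz = a·x₀ + b·y₀ + c·z₀.
d = 3·(-9) + 4·5 + 1·9
  = -27 + 20 + 9
  = 2
Equation: 3x + 4y + z = 2

3x + 4y + z = 2


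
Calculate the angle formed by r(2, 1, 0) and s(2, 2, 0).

r·s = 2·2 + 1·2 + 0·0 = 4 + 2 + 0 = 6
|r| = √(2² + 1² + 0²) = √5 ≈ 2.236
|s| = √(2² + 2² + 0²) = √8 ≈ 2.828
cos θ = (r·s)/(|r||s|) = 6/(2.236·2.828) ≈ 0.9487
θ = arccos(0.9487) ≈ 18.43°

18.43°


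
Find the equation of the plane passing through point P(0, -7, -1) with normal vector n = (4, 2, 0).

The plane through P with normal n = (a, b, c) satisfies n·(r - P) = 0,
i.e. ax + by + cz = a·x₀ + b·y₀ + c·z₀.
d = 4·0 + 2·(-7) + 0·(-1)
  = 0 - 14 + 0
  = -14
Equation: 4x + 2y = -14

4x + 2y = -14


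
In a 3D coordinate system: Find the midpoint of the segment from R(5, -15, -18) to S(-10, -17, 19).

M = ((x₁+x₂)/2, (y₁+y₂)/2, (z₁+z₂)/2)
  = ((5 - 10)/2, (-15 - 17)/2, (-18 + 19)/2)
  = (-5/2, -32/2, 1/2)
  = (-2.5, -16, 0.5)

(-2.5, -16, 0.5)


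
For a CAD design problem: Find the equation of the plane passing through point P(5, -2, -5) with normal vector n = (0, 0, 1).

The plane through P with normal n = (a, b, c) satisfies n·(r - P) = 0,
i.e. ax + by + cz = a·x₀ + b·y₀ + c·z₀.
d = 0·5 + 0·(-2) + 1·(-5)
  = 0 + 0 - 5
  = -5
Equation: z = -5

z = -5


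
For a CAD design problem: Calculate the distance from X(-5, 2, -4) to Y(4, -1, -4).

d = √[(x₂-x₁)² + (y₂-y₁)² + (z₂-z₁)²]
  = √[9² + (-3)² + 0²]
  = √[81 + 9 + 0]
  = √90
  ≈ 9.487

9.487


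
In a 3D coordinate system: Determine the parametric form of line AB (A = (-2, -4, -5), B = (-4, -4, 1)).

Direction vector d = B - A = (-4 + 2, -4 + 4, 1 + 5) = (-2, 0, 6)
Parametric form r = A + t·d:
x = -2 - 2t, y = -4, z = -5 + 6t

x = -2 - 2t, y = -4, z = -5 + 6t


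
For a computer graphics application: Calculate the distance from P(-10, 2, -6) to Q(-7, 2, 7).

d = √[(x₂-x₁)² + (y₂-y₁)² + (z₂-z₁)²]
  = √[3² + 0² + 13²]
  = √[9 + 0 + 169]
  = √178
  ≈ 13.34

13.34


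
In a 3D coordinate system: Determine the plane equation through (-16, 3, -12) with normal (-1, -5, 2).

The plane through P with normal n = (a, b, c) satisfies n·(r - P) = 0,
i.e. ax + by + cz = a·x₀ + b·y₀ + c·z₀.
d = (-1)·(-16) + (-5)·3 + 2·(-12)
  = 16 - 15 - 24
  = -23
Equation: -x - 5y + 2z = -23

-x - 5y + 2z = -23


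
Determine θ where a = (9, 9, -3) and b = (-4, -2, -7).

a·b = 9·(-4) + 9·(-2) + (-3)·(-7) = -36 - 18 + 21 = -33
|a| = √(9² + 9² + (-3)²) = √171 ≈ 13.08
|b| = √((-4)² + (-2)² + (-7)²) = √69 ≈ 8.307
cos θ = (a·b)/(|a||b|) = -33/(13.08·8.307) ≈ -0.3038
θ = arccos(-0.3038) ≈ 107.7°

107.7°


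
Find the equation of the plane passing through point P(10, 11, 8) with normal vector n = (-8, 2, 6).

The plane through P with normal n = (a, b, c) satisfies n·(r - P) = 0,
i.e. ax + by + cz = a·x₀ + b·y₀ + c·z₀.
d = (-8)·10 + 2·11 + 6·8
  = -80 + 22 + 48
  = -10
Equation: -8x + 2y + 6z = -10

-8x + 2y + 6z = -10


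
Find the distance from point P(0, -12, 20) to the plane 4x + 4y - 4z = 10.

distance = |a·x₀ + b·y₀ + c·z₀ - d| / √(a² + b² + c²)
  = |4·0 + 4·(-12) + (-4)·20 - 10| / √(4² + 4² + (-4)²)
  = |0 - 48 - 80 - 10| / √(16 + 16 + 16)
  = |-138| / √48
  = 138 / 6.928
  ≈ 19.92

19.92


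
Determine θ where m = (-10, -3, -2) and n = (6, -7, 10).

m·n = (-10)·6 + (-3)·(-7) + (-2)·10 = -60 + 21 - 20 = -59
|m| = √((-10)² + (-3)² + (-2)²) = √113 ≈ 10.63
|n| = √(6² + (-7)² + 10²) = √185 ≈ 13.6
cos θ = (m·n)/(|m||n|) = -59/(10.63·13.6) ≈ -0.4081
θ = arccos(-0.4081) ≈ 114.1°

114.1°


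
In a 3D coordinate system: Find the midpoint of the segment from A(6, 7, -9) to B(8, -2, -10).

M = ((x₁+x₂)/2, (y₁+y₂)/2, (z₁+z₂)/2)
  = ((6 + 8)/2, (7 - 2)/2, (-9 - 10)/2)
  = (14/2, 5/2, -19/2)
  = (7, 2.5, -9.5)

(7, 2.5, -9.5)


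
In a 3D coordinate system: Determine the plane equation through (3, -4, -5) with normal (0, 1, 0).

The plane through P with normal n = (a, b, c) satisfies n·(r - P) = 0,
i.e. ax + by + cz = a·x₀ + b·y₀ + c·z₀.
d = 0·3 + 1·(-4) + 0·(-5)
  = 0 - 4 + 0
  = -4
Equation: y = -4

y = -4


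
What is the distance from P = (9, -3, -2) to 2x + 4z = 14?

distance = |a·x₀ + b·y₀ + c·z₀ - d| / √(a² + b² + c²)
  = |2·9 + 0·(-3) + 4·(-2) - 14| / √(2² + 0² + 4²)
  = |18 + 0 - 8 - 14| / √(4 + 0 + 16)
  = |-4| / √20
  = 4 / 4.472
  ≈ 0.8944

0.8944


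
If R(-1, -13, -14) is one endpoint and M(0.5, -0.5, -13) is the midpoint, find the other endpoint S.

S = 2M - R
  = (2·0.5 - (-1), 2·(-0.5) - (-13), 2·(-13) - (-14))
  = (1 + 1, -1 + 13, -26 + 14)
  = (2, 12, -12)

(2, 12, -12)


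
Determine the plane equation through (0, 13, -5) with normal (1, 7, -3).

The plane through P with normal n = (a, b, c) satisfies n·(r - P) = 0,
i.e. ax + by + cz = a·x₀ + b·y₀ + c·z₀.
d = 1·0 + 7·13 + (-3)·(-5)
  = 0 + 91 + 15
  = 106
Equation: x + 7y - 3z = 106

x + 7y - 3z = 106


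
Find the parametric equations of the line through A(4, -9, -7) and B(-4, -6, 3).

Direction vector d = B - A = (-4 - 4, -6 + 9, 3 + 7) = (-8, 3, 10)
Parametric form r = A + t·d:
x = 4 - 8t, y = -9 + 3t, z = -7 + 10t

x = 4 - 8t, y = -9 + 3t, z = -7 + 10t


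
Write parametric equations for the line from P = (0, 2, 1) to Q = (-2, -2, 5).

Direction vector d = Q - P = (-2 + 0, -2 - 2, 5 - 1) = (-2, -4, 4)
Parametric form r = P + t·d:
x = 0 - 2t, y = 2 - 4t, z = 1 + 4t

x = 0 - 2t, y = 2 - 4t, z = 1 + 4t


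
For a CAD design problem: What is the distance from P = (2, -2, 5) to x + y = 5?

distance = |a·x₀ + b·y₀ + c·z₀ - d| / √(a² + b² + c²)
  = |1·2 + 1·(-2) + 0·5 - 5| / √(1² + 1² + 0²)
  = |2 - 2 + 0 - 5| / √(1 + 1 + 0)
  = |-5| / √2
  = 5 / 1.414
  ≈ 3.536

3.536


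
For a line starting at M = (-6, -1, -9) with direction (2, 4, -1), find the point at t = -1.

P(t) = M + t·d
  = (-6 + 2·(-1), -1 + 4·(-1), -9 + (-1)·(-1))
  = (-6 - 2, -1 - 4, -9 + 1)
  = (-8, -5, -8)

(-8, -5, -8)


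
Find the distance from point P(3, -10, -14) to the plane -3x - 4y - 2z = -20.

distance = |a·x₀ + b·y₀ + c·z₀ - d| / √(a² + b² + c²)
  = |(-3)·3 + (-4)·(-10) + (-2)·(-14) - (-20)| / √((-3)² + (-4)² + (-2)²)
  = |-9 + 40 + 28 + 20| / √(9 + 16 + 4)
  = |79| / √29
  = 79 / 5.385
  ≈ 14.67

14.67


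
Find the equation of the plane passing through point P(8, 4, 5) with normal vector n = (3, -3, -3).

The plane through P with normal n = (a, b, c) satisfies n·(r - P) = 0,
i.e. ax + by + cz = a·x₀ + b·y₀ + c·z₀.
d = 3·8 + (-3)·4 + (-3)·5
  = 24 - 12 - 15
  = -3
Equation: 3x - 3y - 3z = -3

3x - 3y - 3z = -3


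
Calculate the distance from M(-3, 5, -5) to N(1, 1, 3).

d = √[(x₂-x₁)² + (y₂-y₁)² + (z₂-z₁)²]
  = √[4² + (-4)² + 8²]
  = √[16 + 16 + 64]
  = √96
  ≈ 9.798

9.798


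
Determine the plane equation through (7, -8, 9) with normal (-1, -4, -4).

The plane through P with normal n = (a, b, c) satisfies n·(r - P) = 0,
i.e. ax + by + cz = a·x₀ + b·y₀ + c·z₀.
d = (-1)·7 + (-4)·(-8) + (-4)·9
  = -7 + 32 - 36
  = -11
Equation: -x - 4y - 4z = -11

-x - 4y - 4z = -11


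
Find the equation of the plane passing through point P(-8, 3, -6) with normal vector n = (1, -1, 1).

The plane through P with normal n = (a, b, c) satisfies n·(r - P) = 0,
i.e. ax + by + cz = a·x₀ + b·y₀ + c·z₀.
d = 1·(-8) + (-1)·3 + 1·(-6)
  = -8 - 3 - 6
  = -17
Equation: x - y + z = -17

x - y + z = -17


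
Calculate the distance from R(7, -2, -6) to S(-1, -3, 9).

d = √[(x₂-x₁)² + (y₂-y₁)² + (z₂-z₁)²]
  = √[(-8)² + (-1)² + 15²]
  = √[64 + 1 + 225]
  = √290
  ≈ 17.03

17.03


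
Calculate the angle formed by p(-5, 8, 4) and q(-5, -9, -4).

p·q = (-5)·(-5) + 8·(-9) + 4·(-4) = 25 - 72 - 16 = -63
|p| = √((-5)² + 8² + 4²) = √105 ≈ 10.25
|q| = √((-5)² + (-9)² + (-4)²) = √122 ≈ 11.05
cos θ = (p·q)/(|p||q|) = -63/(10.25·11.05) ≈ -0.5566
θ = arccos(-0.5566) ≈ 123.8°

123.8°


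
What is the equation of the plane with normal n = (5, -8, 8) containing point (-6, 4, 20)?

The plane through P with normal n = (a, b, c) satisfies n·(r - P) = 0,
i.e. ax + by + cz = a·x₀ + b·y₀ + c·z₀.
d = 5·(-6) + (-8)·4 + 8·20
  = -30 - 32 + 160
  = 98
Equation: 5x - 8y + 8z = 98

5x - 8y + 8z = 98


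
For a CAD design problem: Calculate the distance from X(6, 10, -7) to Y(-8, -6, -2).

d = √[(x₂-x₁)² + (y₂-y₁)² + (z₂-z₁)²]
  = √[(-14)² + (-16)² + 5²]
  = √[196 + 256 + 25]
  = √477
  ≈ 21.84

21.84


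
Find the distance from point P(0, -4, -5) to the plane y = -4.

distance = |a·x₀ + b·y₀ + c·z₀ - d| / √(a² + b² + c²)
  = |0·0 + 1·(-4) + 0·(-5) - (-4)| / √(0² + 1² + 0²)
  = |0 - 4 + 0 + 4| / √(0 + 1 + 0)
  = |0| / √1
  = 0 / 1
  ≈ 0

0


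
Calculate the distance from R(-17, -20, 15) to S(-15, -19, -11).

d = √[(x₂-x₁)² + (y₂-y₁)² + (z₂-z₁)²]
  = √[2² + 1² + (-26)²]
  = √[4 + 1 + 676]
  = √681
  ≈ 26.1

26.1


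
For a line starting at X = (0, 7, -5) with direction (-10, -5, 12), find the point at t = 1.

P(t) = X + t·d
  = (0 + (-10)·1, 7 + (-5)·1, -5 + 12·1)
  = (0 - 10, 7 - 5, -5 + 12)
  = (-10, 2, 7)

(-10, 2, 7)


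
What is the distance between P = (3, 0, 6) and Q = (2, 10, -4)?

d = √[(x₂-x₁)² + (y₂-y₁)² + (z₂-z₁)²]
  = √[(-1)² + 10² + (-10)²]
  = √[1 + 100 + 100]
  = √201
  ≈ 14.18

14.18


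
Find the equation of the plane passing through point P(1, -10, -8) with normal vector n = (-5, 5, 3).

The plane through P with normal n = (a, b, c) satisfies n·(r - P) = 0,
i.e. ax + by + cz = a·x₀ + b·y₀ + c·z₀.
d = (-5)·1 + 5·(-10) + 3·(-8)
  = -5 - 50 - 24
  = -79
Equation: -5x + 5y + 3z = -79

-5x + 5y + 3z = -79
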